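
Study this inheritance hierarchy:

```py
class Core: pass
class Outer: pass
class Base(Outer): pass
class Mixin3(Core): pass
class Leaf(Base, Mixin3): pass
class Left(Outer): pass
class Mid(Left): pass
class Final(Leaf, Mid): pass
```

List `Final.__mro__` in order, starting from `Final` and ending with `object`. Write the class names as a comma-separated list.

Final, Leaf, Base, Mid, Left, Outer, Mixin3, Core, object

L[Final] = Final + merge(L[Leaf], L[Mid], [Leaf Mid])
  take Leaf:  [Leaf Base Outer Mixin3 Core object] + [Mid Left Outer object] + [Leaf Mid]
  take Base:  [Base Outer Mixin3 Core object] + [Mid Left Outer object] + [Mid]
  take Mid:  [Outer Mixin3 Core object] + [Mid Left Outer object] + [Mid]
  take Left:  [Outer Mixin3 Core object] + [Left Outer object]
  take Outer:  [Outer Mixin3 Core object] + [Outer object]
  take Mixin3:  [Mixin3 Core object] + [object]
  take Core:  [Core object] + [object]
  take object:  [object] + [object]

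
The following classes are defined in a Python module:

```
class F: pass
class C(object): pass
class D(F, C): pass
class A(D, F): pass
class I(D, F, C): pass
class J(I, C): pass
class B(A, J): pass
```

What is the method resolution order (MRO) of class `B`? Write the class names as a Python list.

[B, A, J, I, D, F, C, object]

L[B] = B + merge(L[A], L[J], [A J])
  take A:  [A D F C object] + [J I D F C object] + [A J]
  take J:  [D F C object] + [J I D F C object] + [J]
  take I:  [D F C object] + [I D F C object]
  take D:  [D F C object] + [D F C object]
  take F:  [F C object] + [F C object]
  take C:  [C object] + [C object]
  take object:  [object] + [object]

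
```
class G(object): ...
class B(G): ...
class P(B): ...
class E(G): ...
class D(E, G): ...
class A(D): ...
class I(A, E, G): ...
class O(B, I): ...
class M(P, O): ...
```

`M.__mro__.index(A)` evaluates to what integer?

L[M] = M + merge(L[P], L[O], [P O])
  take P:  [P B G object] + [O B I A D E G object] + [P O]
  take O:  [B G object] + [O B I A D E G object] + [O]
  take B:  [B G object] + [B I A D E G object]
  take I:  [G object] + [I A D E G object]
  take A:  [G object] + [A D E G object]
  take D:  [G object] + [D E G object]
  take E:  [G object] + [E G object]
  take G:  [G object] + [G object]
  take object:  [object] + [object]
MRO: M P O B I A D E G object
A sits at index 5.

5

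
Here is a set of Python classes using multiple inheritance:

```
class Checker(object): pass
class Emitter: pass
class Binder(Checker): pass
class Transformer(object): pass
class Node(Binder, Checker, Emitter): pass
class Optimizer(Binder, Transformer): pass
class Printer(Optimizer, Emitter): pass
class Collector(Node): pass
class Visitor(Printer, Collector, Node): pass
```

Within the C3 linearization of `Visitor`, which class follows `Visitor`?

L[Visitor] = Visitor + merge(L[Printer], L[Collector], L[Node], [Printer Collector Node])
  take Printer:  [Printer Optimizer Binder Checker Transformer Emitter object] + [Collector Node Binder Checker Emitter object] + [Node Binder Checker Emitter object] + [Printer Collector Node]
  take Optimizer:  [Optimizer Binder Checker Transformer Emitter object] + [Collector Node Binder Checker Emitter object] + [Node Binder Checker Emitter object] + [Collector Node]
  take Collector:  [Binder Checker Transformer Emitter object] + [Collector Node Binder Checker Emitter object] + [Node Binder Checker Emitter object] + [Collector Node]
  take Node:  [Binder Checker Transformer Emitter object] + [Node Binder Checker Emitter object] + [Node Binder Checker Emitter object] + [Node]
  take Binder:  [Binder Checker Transformer Emitter object] + [Binder Checker Emitter object] + [Binder Checker Emitter object]
  take Checker:  [Checker Transformer Emitter object] + [Checker Emitter object] + [Checker Emitter object]
  take Transformer:  [Transformer Emitter object] + [Emitter object] + [Emitter object]
  take Emitter:  [Emitter object] + [Emitter object] + [Emitter object]
  take object:  [object] + [object] + [object]
MRO: Visitor Printer Optimizer Collector Node Binder Checker Transformer Emitter object
Visitor is at position 0; next is Printer.

Printer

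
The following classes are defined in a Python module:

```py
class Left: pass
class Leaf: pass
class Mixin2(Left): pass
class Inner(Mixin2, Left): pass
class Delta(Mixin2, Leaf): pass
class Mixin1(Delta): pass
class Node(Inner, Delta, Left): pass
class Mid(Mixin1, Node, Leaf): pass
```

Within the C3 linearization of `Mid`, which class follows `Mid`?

L[Mid] = Mid + merge(L[Mixin1], L[Node], L[Leaf], [Mixin1 Node Leaf])
  take Mixin1:  [Mixin1 Delta Mixin2 Left Leaf object] + [Node Inner Delta Mixin2 Left Leaf object] + [Leaf object] + [Mixin1 Node Leaf]
  take Node:  [Delta Mixin2 Left Leaf object] + [Node Inner Delta Mixin2 Left Leaf object] + [Leaf object] + [Node Leaf]
  take Inner:  [Delta Mixin2 Left Leaf object] + [Inner Delta Mixin2 Left Leaf object] + [Leaf object] + [Leaf]
  take Delta:  [Delta Mixin2 Left Leaf object] + [Delta Mixin2 Left Leaf object] + [Leaf object] + [Leaf]
  take Mixin2:  [Mixin2 Left Leaf object] + [Mixin2 Left Leaf object] + [Leaf object] + [Leaf]
  take Left:  [Left Leaf object] + [Left Leaf object] + [Leaf object] + [Leaf]
  take Leaf:  [Leaf object] + [Leaf object] + [Leaf object] + [Leaf]
  take object:  [object] + [object] + [object]
MRO: Mid Mixin1 Node Inner Delta Mixin2 Left Leaf object
Mid is at position 0; next is Mixin1.

Mixin1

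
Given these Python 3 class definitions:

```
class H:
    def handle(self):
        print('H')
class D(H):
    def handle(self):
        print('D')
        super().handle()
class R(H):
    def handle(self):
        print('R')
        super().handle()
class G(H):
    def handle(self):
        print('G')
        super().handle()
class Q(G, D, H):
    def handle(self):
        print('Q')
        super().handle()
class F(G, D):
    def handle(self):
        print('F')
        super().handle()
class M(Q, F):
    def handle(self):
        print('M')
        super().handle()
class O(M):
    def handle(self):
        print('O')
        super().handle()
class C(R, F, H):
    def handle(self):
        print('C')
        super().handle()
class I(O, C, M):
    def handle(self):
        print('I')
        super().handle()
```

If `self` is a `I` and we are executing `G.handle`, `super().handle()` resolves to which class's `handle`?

D

L[I] = I + merge(L[O], L[C], L[M], [O C M])
  take O:  [O M Q F G D H object] + [C R F G D H object] + [M Q F G D H object] + [O C M]
  take C:  [M Q F G D H object] + [C R F G D H object] + [M Q F G D H object] + [C M]
  take M:  [M Q F G D H object] + [R F G D H object] + [M Q F G D H object] + [M]
  take Q:  [Q F G D H object] + [R F G D H object] + [Q F G D H object]
  take R:  [F G D H object] + [R F G D H object] + [F G D H object]
  take F:  [F G D H object] + [F G D H object] + [F G D H object]
  take G:  [G D H object] + [G D H object] + [G D H object]
  take D:  [D H object] + [D H object] + [D H object]
  take H:  [H object] + [H object] + [H object]
  take object:  [object] + [object] + [object]
MRO: I O C M Q R F G D H object
super() in G.handle on a I instance goes to the class after G in I's MRO: D.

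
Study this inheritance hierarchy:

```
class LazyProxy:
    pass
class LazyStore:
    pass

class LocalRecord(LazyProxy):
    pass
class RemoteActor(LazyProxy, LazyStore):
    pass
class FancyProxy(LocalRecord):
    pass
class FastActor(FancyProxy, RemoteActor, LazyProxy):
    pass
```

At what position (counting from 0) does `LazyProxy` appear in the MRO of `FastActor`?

L[FastActor] = FastActor + merge(L[FancyProxy], L[RemoteActor], L[LazyProxy], [FancyProxy RemoteActor LazyProxy])
  take FancyProxy:  [FancyProxy LocalRecord LazyProxy object] + [RemoteActor LazyProxy LazyStore object] + [LazyProxy object] + [FancyProxy RemoteActor LazyProxy]
  take LocalRecord:  [LocalRecord LazyProxy object] + [RemoteActor LazyProxy LazyStore object] + [LazyProxy object] + [RemoteActor LazyProxy]
  take RemoteActor:  [LazyProxy object] + [RemoteActor LazyProxy LazyStore object] + [LazyProxy object] + [RemoteActor LazyProxy]
  take LazyProxy:  [LazyProxy object] + [LazyProxy LazyStore object] + [LazyProxy object] + [LazyProxy]
  take LazyStore:  [object] + [LazyStore object] + [object]
  take object:  [object] + [object] + [object]
MRO: FastActor FancyProxy LocalRecord RemoteActor LazyProxy LazyStore object
LazyProxy sits at index 4.

4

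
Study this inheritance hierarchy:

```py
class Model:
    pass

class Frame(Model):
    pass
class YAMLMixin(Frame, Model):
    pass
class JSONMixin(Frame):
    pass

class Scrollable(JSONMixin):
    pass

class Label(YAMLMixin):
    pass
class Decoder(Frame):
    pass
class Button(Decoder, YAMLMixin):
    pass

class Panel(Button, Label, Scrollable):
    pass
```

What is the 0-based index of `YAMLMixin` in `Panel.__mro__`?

4

L[Panel] = Panel + merge(L[Button], L[Label], L[Scrollable], [Button Label Scrollable])
  take Button:  [Button Decoder YAMLMixin Frame Model object] + [Label YAMLMixin Frame Model object] + [Scrollable JSONMixin Frame Model object] + [Button Label Scrollable]
  take Decoder:  [Decoder YAMLMixin Frame Model object] + [Label YAMLMixin Frame Model object] + [Scrollable JSONMixin Frame Model object] + [Label Scrollable]
  take Label:  [YAMLMixin Frame Model object] + [Label YAMLMixin Frame Model object] + [Scrollable JSONMixin Frame Model object] + [Label Scrollable]
  take YAMLMixin:  [YAMLMixin Frame Model object] + [YAMLMixin Frame Model object] + [Scrollable JSONMixin Frame Model object] + [Scrollable]
  take Scrollable:  [Frame Model object] + [Frame Model object] + [Scrollable JSONMixin Frame Model object] + [Scrollable]
  take JSONMixin:  [Frame Model object] + [Frame Model object] + [JSONMixin Frame Model object]
  take Frame:  [Frame Model object] + [Frame Model object] + [Frame Model object]
  take Model:  [Model object] + [Model object] + [Model object]
  take object:  [object] + [object] + [object]
MRO: Panel Button Decoder Label YAMLMixin Scrollable JSONMixin Frame Model object
YAMLMixin sits at index 4.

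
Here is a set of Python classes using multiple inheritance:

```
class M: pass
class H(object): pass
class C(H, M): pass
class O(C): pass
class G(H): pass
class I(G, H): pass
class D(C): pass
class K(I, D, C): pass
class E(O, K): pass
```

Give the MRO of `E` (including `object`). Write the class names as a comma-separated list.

L[E] = E + merge(L[O], L[K], [O K])
  take O:  [O C H M object] + [K I G D C H M object] + [O K]
  take K:  [C H M object] + [K I G D C H M object] + [K]
  take I:  [C H M object] + [I G D C H M object]
  take G:  [C H M object] + [G D C H M object]
  take D:  [C H M object] + [D C H M object]
  take C:  [C H M object] + [C H M object]
  take H:  [H M object] + [H M object]
  take M:  [M object] + [M object]
  take object:  [object] + [object]

E, O, K, I, G, D, C, H, M, object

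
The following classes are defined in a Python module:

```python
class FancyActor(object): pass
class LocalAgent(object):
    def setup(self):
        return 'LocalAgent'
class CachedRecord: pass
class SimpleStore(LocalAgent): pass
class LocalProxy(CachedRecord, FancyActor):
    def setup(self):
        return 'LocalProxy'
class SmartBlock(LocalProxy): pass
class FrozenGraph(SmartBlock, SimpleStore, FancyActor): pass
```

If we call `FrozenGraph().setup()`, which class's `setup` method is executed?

LocalProxy

L[FrozenGraph] = FrozenGraph + merge(L[SmartBlock], L[SimpleStore], L[FancyActor], [SmartBlock SimpleStore FancyActor])
  take SmartBlock:  [SmartBlock LocalProxy CachedRecord FancyActor object] + [SimpleStore LocalAgent object] + [FancyActor object] + [SmartBlock SimpleStore FancyActor]
  take LocalProxy:  [LocalProxy CachedRecord FancyActor object] + [SimpleStore LocalAgent object] + [FancyActor object] + [SimpleStore FancyActor]
  take CachedRecord:  [CachedRecord FancyActor object] + [SimpleStore LocalAgent object] + [FancyActor object] + [SimpleStore FancyActor]
  take SimpleStore:  [FancyActor object] + [SimpleStore LocalAgent object] + [FancyActor object] + [SimpleStore FancyActor]
  take FancyActor:  [FancyActor object] + [LocalAgent object] + [FancyActor object] + [FancyActor]
  take LocalAgent:  [object] + [LocalAgent object] + [object]
  take object:  [object] + [object] + [object]
MRO: FrozenGraph SmartBlock LocalProxy CachedRecord SimpleStore FancyActor LocalAgent object
setup is defined in: LocalAgent, LocalProxy. First along the MRO is LocalProxy.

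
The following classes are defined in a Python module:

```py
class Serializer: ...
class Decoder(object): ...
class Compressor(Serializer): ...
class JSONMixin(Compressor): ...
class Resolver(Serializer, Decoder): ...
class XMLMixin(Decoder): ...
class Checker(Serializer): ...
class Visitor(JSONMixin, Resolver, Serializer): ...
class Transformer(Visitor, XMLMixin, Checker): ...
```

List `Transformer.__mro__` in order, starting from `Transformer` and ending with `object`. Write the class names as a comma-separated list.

Transformer, Visitor, JSONMixin, Compressor, Resolver, XMLMixin, Checker, Serializer, Decoder, object

L[Transformer] = Transformer + merge(L[Visitor], L[XMLMixin], L[Checker], [Visitor XMLMixin Checker])
  take Visitor:  [Visitor JSONMixin Compressor Resolver Serializer Decoder object] + [XMLMixin Decoder object] + [Checker Serializer object] + [Visitor XMLMixin Checker]
  take JSONMixin:  [JSONMixin Compressor Resolver Serializer Decoder object] + [XMLMixin Decoder object] + [Checker Serializer object] + [XMLMixin Checker]
  take Compressor:  [Compressor Resolver Serializer Decoder object] + [XMLMixin Decoder object] + [Checker Serializer object] + [XMLMixin Checker]
  take Resolver:  [Resolver Serializer Decoder object] + [XMLMixin Decoder object] + [Checker Serializer object] + [XMLMixin Checker]
  take XMLMixin:  [Serializer Decoder object] + [XMLMixin Decoder object] + [Checker Serializer object] + [XMLMixin Checker]
  take Checker:  [Serializer Decoder object] + [Decoder object] + [Checker Serializer object] + [Checker]
  take Serializer:  [Serializer Decoder object] + [Decoder object] + [Serializer object]
  take Decoder:  [Decoder object] + [Decoder object] + [object]
  take object:  [object] + [object] + [object]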